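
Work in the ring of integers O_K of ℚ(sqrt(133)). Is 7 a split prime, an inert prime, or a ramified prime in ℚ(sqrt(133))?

Since 133 ≡ 1 mod 4, the ring of integers is ℤ[(1+√133)/2] with discriminant 133.
disc(K) = 133 = 7·19, so p = 7 is ramified.

ramified — (7) = 𝔭²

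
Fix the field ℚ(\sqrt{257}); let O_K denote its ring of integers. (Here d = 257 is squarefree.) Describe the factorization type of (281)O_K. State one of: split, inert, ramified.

Since 257 ≡ 1 mod 4, the ring of integers is ℤ[(1+√257)/2] with discriminant 257.
Since gcd(281, 257) = 1 the prime 281 does not ramify.
Legendre symbol by Euler's criterion: (257/281) ≡ 257^140 ≡ 280 (mod 281), i.e. (257/281) = -1.
d is a non-residue mod p, hence 281 remains inert in O_K.

281 remains inert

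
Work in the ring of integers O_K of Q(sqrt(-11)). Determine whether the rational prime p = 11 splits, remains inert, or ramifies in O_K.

11 is ramified

-11 mod 4 = 1, hence disc K = -11 and O_K = ℤ[(1+√-11)/2].
Ramification test: 11 | -11. The prime 11 ramifies in K.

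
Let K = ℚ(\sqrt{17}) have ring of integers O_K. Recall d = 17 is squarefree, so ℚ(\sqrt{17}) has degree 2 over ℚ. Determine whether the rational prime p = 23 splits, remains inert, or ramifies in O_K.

p is inert

d = 17 ≡ 1 (mod 4), so O_K = ℤ[(1+√17)/2] and disc(K) = d = 17.
Since gcd(23, 17) = 1 the prime 23 does not ramify.
Compute (17/23) via Euler: 17^((23-1)/2) mod 23 = 22, so (17/23) = -1.
Legendre symbol -1 ⇒ 23 is inert.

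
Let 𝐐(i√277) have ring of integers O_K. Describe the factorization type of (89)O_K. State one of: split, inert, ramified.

89 splits in O_K

d = -277 ≡ 3 (mod 4), so O_K = ℤ[√-277] and disc(K) = 4d = -1108.
89 ∤ -1108, so 89 is unramified.
(-277/89) = 79^44 mod 89 = 1, giving Legendre symbol 1.
Legendre symbol 1 ⇒ 89 is split.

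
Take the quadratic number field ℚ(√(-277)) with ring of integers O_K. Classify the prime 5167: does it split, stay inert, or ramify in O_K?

p splits

Since -277 ≢ 1 mod 4, the ring of integers is ℤ[√-277] with discriminant 4·(-277) = -1108.
5167 ∤ -1108, so 5167 is unramified.
(-277/5167) = 4890^2583 mod 5167 = 1, giving Legendre symbol 1.
(-277/5167) = 1, so 5167 splits.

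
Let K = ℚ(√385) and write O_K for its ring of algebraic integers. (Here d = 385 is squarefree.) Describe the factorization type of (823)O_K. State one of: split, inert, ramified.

d = 385 ≡ 1 (mod 4), so O_K = ℤ[(1+√385)/2] and disc(K) = d = 385.
Since gcd(823, 385) = 1 the prime 823 does not ramify.
(385/823) = 385^411 mod 823 = 822, giving Legendre symbol -1.
d is a non-residue mod p, hence 823 remains inert in O_K.

823 remains inert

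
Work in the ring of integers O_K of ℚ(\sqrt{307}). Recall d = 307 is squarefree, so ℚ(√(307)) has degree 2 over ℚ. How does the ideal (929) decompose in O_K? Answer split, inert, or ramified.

inert — (929) stays prime in O_K

d = 307 ≡ 3 (mod 4), so O_K = ℤ[√307] and disc(K) = 4d = 1228.
Since gcd(929, 1228) = 1 the prime 929 does not ramify.
Legendre symbol by Euler's criterion: (307/929) ≡ 307^464 ≡ 928 (mod 929), i.e. (307/929) = -1.
Legendre symbol -1 ⇒ 929 is inert.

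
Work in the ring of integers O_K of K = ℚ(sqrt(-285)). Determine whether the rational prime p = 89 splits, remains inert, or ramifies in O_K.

d = -285 ≡ 3 (mod 4), so O_K = ℤ[√-285] and disc(K) = 4d = -1140.
89 ∤ -1140, so 89 is unramified.
Legendre symbol by Euler's criterion: (-285/89) ≡ (-285)^44 ≡ 1 (mod 89), i.e. (-285/89) = 1.
d is a quadratic residue mod p, hence 89 splits in O_K.

splits completely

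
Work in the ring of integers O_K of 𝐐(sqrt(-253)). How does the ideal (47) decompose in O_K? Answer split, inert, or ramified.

Since -253 ≢ 1 mod 4, the ring of integers is ℤ[√-253] with discriminant 4·(-253) = -1012.
47 ∤ -1012, so 47 is unramified.
Legendre symbol by Euler's criterion: (-253/47) ≡ (-253)^23 ≡ 46 (mod 47), i.e. (-253/47) = -1.
(-253/47) = -1, so 47 is inert.

inert — (47) stays prime in O_K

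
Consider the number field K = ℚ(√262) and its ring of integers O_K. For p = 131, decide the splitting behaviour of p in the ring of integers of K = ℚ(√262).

262 mod 4 = 2, hence disc K = 4·262 = 1048 and O_K = ℤ[√262].
131 divides disc(K) = 1048, so 131 ramifies.

ramified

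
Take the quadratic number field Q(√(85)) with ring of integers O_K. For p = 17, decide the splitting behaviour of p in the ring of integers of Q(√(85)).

Since 85 ≡ 1 mod 4, the ring of integers is ℤ[(1+√85)/2] with discriminant 85.
Ramification test: 17 | 85. The prime 17 ramifies in K.

p ramifies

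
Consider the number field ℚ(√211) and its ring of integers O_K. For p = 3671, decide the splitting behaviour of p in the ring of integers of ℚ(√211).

inert

d = 211 ≡ 3 (mod 4), so O_K = ℤ[√211] and disc(K) = 4d = 844.
Since gcd(3671, 844) = 1 the prime 3671 does not ramify.
Euler's criterion: 211^1835 mod 3671 = 3670. Thus (211|3671) = -1.
d is a non-residue mod p, hence 3671 remains inert in O_K.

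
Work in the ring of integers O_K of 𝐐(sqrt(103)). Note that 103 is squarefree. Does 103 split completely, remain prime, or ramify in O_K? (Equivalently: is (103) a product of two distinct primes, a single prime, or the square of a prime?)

103 mod 4 = 3, hence disc K = 4·103 = 412 and O_K = ℤ[√103].
Ramification test: 103 | 412. The prime 103 ramifies in K.

ramified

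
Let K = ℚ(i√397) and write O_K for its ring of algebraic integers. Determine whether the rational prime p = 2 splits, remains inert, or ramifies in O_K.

Since -397 ≢ 1 mod 4, the ring of integers is ℤ[√-397] with discriminant 4·(-397) = -1588.
Ramification test: 2 | -1588. The prime 2 ramifies in K.

ramified — (2) = 𝔭²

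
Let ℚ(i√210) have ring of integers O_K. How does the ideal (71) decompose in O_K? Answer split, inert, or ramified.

d = -210 ≡ 2 (mod 4), so O_K = ℤ[√-210] and disc(K) = 4d = -840.
Since gcd(71, -840) = 1 the prime 71 does not ramify.
Compute (-210/71) via Euler: 3^((71-1)/2) mod 71 = 1, so (-210/71) = 1.
d is a quadratic residue mod p, hence 71 splits in O_K.

p splits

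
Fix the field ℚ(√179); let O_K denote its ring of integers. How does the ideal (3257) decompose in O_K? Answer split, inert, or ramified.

Since 179 ≢ 1 mod 4, the ring of integers is ℤ[√179] with discriminant 4·179 = 716.
3257 ∤ 716, so 3257 is unramified.
Legendre symbol by Euler's criterion: (179/3257) ≡ 179^1628 ≡ 3256 (mod 3257), i.e. (179/3257) = -1.
d is a non-residue mod p, hence 3257 remains inert in O_K.

p is inert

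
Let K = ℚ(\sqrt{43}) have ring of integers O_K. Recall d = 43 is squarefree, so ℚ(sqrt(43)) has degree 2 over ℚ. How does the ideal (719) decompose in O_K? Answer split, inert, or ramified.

43 mod 4 = 3, hence disc K = 4·43 = 172 and O_K = ℤ[√43].
disc(K) = 172 is not divisible by 719; 719 is unramified.
Legendre symbol by Euler's criterion: (43/719) ≡ 43^359 ≡ 718 (mod 719), i.e. (43/719) = -1.
Legendre symbol -1 ⇒ 719 is inert.

remains prime (inert)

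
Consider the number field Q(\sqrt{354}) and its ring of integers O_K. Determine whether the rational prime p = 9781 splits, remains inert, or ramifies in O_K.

inert — (9781) stays prime in O_K

Since 354 ≢ 1 mod 4, the ring of integers is ℤ[√354] with discriminant 4·354 = 1416.
Since gcd(9781, 1416) = 1 the prime 9781 does not ramify.
Euler's criterion: 354^4890 mod 9781 = 9780. Thus (354|9781) = -1.
d is a non-residue mod p, hence 9781 remains inert in O_K.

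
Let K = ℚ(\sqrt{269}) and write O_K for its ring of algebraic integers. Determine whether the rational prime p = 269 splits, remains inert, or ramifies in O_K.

ramified — (269) = 𝔭²

d = 269 ≡ 1 (mod 4), so O_K = ℤ[(1+√269)/2] and disc(K) = d = 269.
269 divides disc(K) = 269, so 269 ramifies.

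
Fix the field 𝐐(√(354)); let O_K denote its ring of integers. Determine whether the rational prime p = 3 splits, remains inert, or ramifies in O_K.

ramified — (3) = 𝔭²

Since 354 ≢ 1 mod 4, the ring of integers is ℤ[√354] with discriminant 4·354 = 1416.
disc(K) = 1416 = 3·472, so p = 3 is ramified.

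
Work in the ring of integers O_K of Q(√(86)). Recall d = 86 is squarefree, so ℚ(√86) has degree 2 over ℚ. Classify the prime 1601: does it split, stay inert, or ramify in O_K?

p splits

d = 86 ≡ 2 (mod 4), so O_K = ℤ[√86] and disc(K) = 4d = 344.
disc(K) = 344 is not divisible by 1601; 1601 is unramified.
Euler's criterion: 86^800 mod 1601 = 1. Thus (86|1601) = 1.
(86/1601) = 1, so 1601 splits.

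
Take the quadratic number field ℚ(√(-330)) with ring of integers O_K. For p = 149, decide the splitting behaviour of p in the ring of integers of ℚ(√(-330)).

inert

Since -330 ≢ 1 mod 4, the ring of integers is ℤ[√-330] with discriminant 4·(-330) = -1320.
disc(K) = -1320 is not divisible by 149; 149 is unramified.
(-330/149) = 117^74 mod 149 = 148, giving Legendre symbol -1.
(-330/149) = -1, so 149 is inert.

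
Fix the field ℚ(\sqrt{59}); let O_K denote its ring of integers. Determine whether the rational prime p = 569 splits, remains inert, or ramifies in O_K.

59 mod 4 = 3, hence disc K = 4·59 = 236 and O_K = ℤ[√59].
Since gcd(569, 236) = 1 the prime 569 does not ramify.
Compute (59/569) via Euler: 59^((569-1)/2) mod 569 = 568, so (59/569) = -1.
Legendre symbol -1 ⇒ 569 is inert.

inert — (569) stays prime in O_K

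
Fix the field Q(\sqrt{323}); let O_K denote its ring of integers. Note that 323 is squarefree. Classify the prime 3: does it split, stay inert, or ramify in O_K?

inert

d = 323 ≡ 3 (mod 4), so O_K = ℤ[√323] and disc(K) = 4d = 1292.
disc(K) = 1292 is not divisible by 3; 3 is unramified.
Legendre symbol by Euler's criterion: (323/3) ≡ 323^1 ≡ 2 (mod 3), i.e. (323/3) = -1.
d is a non-residue mod p, hence 3 remains inert in O_K.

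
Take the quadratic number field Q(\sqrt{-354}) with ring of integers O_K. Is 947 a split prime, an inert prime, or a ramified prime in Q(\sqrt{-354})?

inert

d = -354 ≡ 2 (mod 4), so O_K = ℤ[√-354] and disc(K) = 4d = -1416.
Since gcd(947, -1416) = 1 the prime 947 does not ramify.
(-354/947) = 593^473 mod 947 = 946, giving Legendre symbol -1.
d is a non-residue mod p, hence 947 remains inert in O_K.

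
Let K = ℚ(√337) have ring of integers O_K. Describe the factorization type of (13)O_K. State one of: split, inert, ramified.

splits completely

Since 337 ≡ 1 mod 4, the ring of integers is ℤ[(1+√337)/2] with discriminant 337.
13 ∤ 337, so 13 is unramified.
(337/13) = 12^6 mod 13 = 1, giving Legendre symbol 1.
(337/13) = 1, so 13 splits.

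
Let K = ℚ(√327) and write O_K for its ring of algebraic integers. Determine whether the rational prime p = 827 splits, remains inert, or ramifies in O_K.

split — (827) = 𝔭₁𝔭₂ with 𝔭₁ ≠ 𝔭₂

Since 327 ≢ 1 mod 4, the ring of integers is ℤ[√327] with discriminant 4·327 = 1308.
Since gcd(827, 1308) = 1 the prime 827 does not ramify.
Legendre symbol by Euler's criterion: (327/827) ≡ 327^413 ≡ 1 (mod 827), i.e. (327/827) = 1.
d is a quadratic residue mod p, hence 827 splits in O_K.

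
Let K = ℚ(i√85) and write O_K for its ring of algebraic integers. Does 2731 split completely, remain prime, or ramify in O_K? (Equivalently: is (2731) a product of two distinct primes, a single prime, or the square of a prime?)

-85 mod 4 = 3, hence disc K = 4·(-85) = -340 and O_K = ℤ[√-85].
Since gcd(2731, -340) = 1 the prime 2731 does not ramify.
Compute (-85/2731) via Euler: 2646^((2731-1)/2) mod 2731 = 1, so (-85/2731) = 1.
Legendre symbol 1 ⇒ 2731 is split.

split — (2731) = 𝔭₁𝔭₂ with 𝔭₁ ≠ 𝔭₂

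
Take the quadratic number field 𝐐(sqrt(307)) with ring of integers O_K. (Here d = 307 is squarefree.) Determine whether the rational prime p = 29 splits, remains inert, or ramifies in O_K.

307 mod 4 = 3, hence disc K = 4·307 = 1228 and O_K = ℤ[√307].
Since gcd(29, 1228) = 1 the prime 29 does not ramify.
Legendre symbol by Euler's criterion: (307/29) ≡ 307^14 ≡ 28 (mod 29), i.e. (307/29) = -1.
d is a non-residue mod p, hence 29 remains inert in O_K.

inert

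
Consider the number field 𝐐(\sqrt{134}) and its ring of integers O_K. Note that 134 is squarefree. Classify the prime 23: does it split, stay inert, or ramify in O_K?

inert

d = 134 ≡ 2 (mod 4), so O_K = ℤ[√134] and disc(K) = 4d = 536.
disc(K) = 536 is not divisible by 23; 23 is unramified.
Compute (134/23) via Euler: 19^((23-1)/2) mod 23 = 22, so (134/23) = -1.
(134/23) = -1, so 23 is inert.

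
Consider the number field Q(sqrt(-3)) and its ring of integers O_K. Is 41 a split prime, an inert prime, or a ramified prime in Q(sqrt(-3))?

-3 mod 4 = 1, hence disc K = -3 and O_K = ℤ[(1+√-3)/2].
41 ∤ -3, so 41 is unramified.
Compute (-3/41) via Euler: 38^((41-1)/2) mod 41 = 40, so (-3/41) = -1.
(-3/41) = -1, so 41 is inert.

p is inert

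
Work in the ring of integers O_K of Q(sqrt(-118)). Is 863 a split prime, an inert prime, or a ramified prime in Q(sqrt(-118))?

-118 mod 4 = 2, hence disc K = 4·(-118) = -472 and O_K = ℤ[√-118].
863 ∤ -472, so 863 is unramified.
Legendre symbol by Euler's criterion: (-118/863) ≡ (-118)^431 ≡ 862 (mod 863), i.e. (-118/863) = -1.
(-118/863) = -1, so 863 is inert.

p is inert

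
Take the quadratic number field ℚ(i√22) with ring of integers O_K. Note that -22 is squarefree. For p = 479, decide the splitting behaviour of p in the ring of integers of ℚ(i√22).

inert — (479) stays prime in O_K

Since -22 ≢ 1 mod 4, the ring of integers is ℤ[√-22] with discriminant 4·(-22) = -88.
disc(K) = -88 is not divisible by 479; 479 is unramified.
Euler's criterion: (-22)^239 mod 479 = 478. Thus (-22|479) = -1.
Legendre symbol -1 ⇒ 479 is inert.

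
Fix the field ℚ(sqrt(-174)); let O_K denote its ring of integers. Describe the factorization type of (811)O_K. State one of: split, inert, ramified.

d = -174 ≡ 2 (mod 4), so O_K = ℤ[√-174] and disc(K) = 4d = -696.
811 ∤ -696, so 811 is unramified.
Euler's criterion: (-174)^405 mod 811 = 810. Thus (-174|811) = -1.
Legendre symbol -1 ⇒ 811 is inert.

remains prime (inert)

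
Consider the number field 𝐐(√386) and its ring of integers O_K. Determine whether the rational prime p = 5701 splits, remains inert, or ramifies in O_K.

split — (5701) = 𝔭₁𝔭₂ with 𝔭₁ ≠ 𝔭₂

386 mod 4 = 2, hence disc K = 4·386 = 1544 and O_K = ℤ[√386].
5701 ∤ 1544, so 5701 is unramified.
Compute (386/5701) via Euler: 386^((5701-1)/2) mod 5701 = 1, so (386/5701) = 1.
d is a quadratic residue mod p, hence 5701 splits in O_K.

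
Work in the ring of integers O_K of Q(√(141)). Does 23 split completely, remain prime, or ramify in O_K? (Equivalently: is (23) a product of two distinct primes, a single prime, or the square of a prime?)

d = 141 ≡ 1 (mod 4), so O_K = ℤ[(1+√141)/2] and disc(K) = d = 141.
23 ∤ 141, so 23 is unramified.
Euler's criterion: 141^11 mod 23 = 1. Thus (141|23) = 1.
d is a quadratic residue mod p, hence 23 splits in O_K.

split — (23) = 𝔭₁𝔭₂ with 𝔭₁ ≠ 𝔭₂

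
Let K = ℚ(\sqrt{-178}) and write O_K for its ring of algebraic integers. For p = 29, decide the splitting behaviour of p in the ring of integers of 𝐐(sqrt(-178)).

Since -178 ≢ 1 mod 4, the ring of integers is ℤ[√-178] with discriminant 4·(-178) = -712.
disc(K) = -712 is not divisible by 29; 29 is unramified.
(-178/29) = 25^14 mod 29 = 1, giving Legendre symbol 1.
(-178/29) = 1, so 29 splits.

splits completely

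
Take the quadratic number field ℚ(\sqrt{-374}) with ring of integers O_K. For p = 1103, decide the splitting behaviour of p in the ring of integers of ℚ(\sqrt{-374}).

Since -374 ≢ 1 mod 4, the ring of integers is ℤ[√-374] with discriminant 4·(-374) = -1496.
Since gcd(1103, -1496) = 1 the prime 1103 does not ramify.
Compute (-374/1103) via Euler: 729^((1103-1)/2) mod 1103 = 1, so (-374/1103) = 1.
Legendre symbol 1 ⇒ 1103 is split.

p splits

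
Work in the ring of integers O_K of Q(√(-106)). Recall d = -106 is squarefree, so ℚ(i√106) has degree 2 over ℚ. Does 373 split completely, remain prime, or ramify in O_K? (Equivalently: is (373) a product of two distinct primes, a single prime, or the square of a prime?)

splits completely

-106 mod 4 = 2, hence disc K = 4·(-106) = -424 and O_K = ℤ[√-106].
373 ∤ -424, so 373 is unramified.
Compute (-106/373) via Euler: 267^((373-1)/2) mod 373 = 1, so (-106/373) = 1.
d is a quadratic residue mod p, hence 373 splits in O_K.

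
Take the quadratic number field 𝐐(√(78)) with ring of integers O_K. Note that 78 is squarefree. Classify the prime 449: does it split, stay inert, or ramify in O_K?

78 mod 4 = 2, hence disc K = 4·78 = 312 and O_K = ℤ[√78].
Since gcd(449, 312) = 1 the prime 449 does not ramify.
Euler's criterion: 78^224 mod 449 = 1. Thus (78|449) = 1.
d is a quadratic residue mod p, hence 449 splits in O_K.

splits completely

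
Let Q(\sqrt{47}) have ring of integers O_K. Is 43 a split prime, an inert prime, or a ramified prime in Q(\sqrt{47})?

split — (43) = 𝔭₁𝔭₂ with 𝔭₁ ≠ 𝔭₂

Since 47 ≢ 1 mod 4, the ring of integers is ℤ[√47] with discriminant 4·47 = 188.
disc(K) = 188 is not divisible by 43; 43 is unramified.
Euler's criterion: 47^21 mod 43 = 1. Thus (47|43) = 1.
Legendre symbol 1 ⇒ 43 is split.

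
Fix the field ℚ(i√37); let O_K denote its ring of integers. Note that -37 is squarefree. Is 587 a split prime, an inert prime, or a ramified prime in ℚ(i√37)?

d = -37 ≡ 3 (mod 4), so O_K = ℤ[√-37] and disc(K) = 4d = -148.
Since gcd(587, -148) = 1 the prime 587 does not ramify.
Euler's criterion: (-37)^293 mod 587 = 1. Thus (-37|587) = 1.
d is a quadratic residue mod p, hence 587 splits in O_K.

split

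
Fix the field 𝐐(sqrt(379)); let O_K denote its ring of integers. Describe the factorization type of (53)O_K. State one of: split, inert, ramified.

53 remains inert

d = 379 ≡ 3 (mod 4), so O_K = ℤ[√379] and disc(K) = 4d = 1516.
53 ∤ 1516, so 53 is unramified.
(379/53) = 8^26 mod 53 = 52, giving Legendre symbol -1.
(379/53) = -1, so 53 is inert.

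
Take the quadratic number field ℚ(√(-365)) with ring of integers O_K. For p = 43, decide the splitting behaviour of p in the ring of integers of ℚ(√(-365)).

Since -365 ≢ 1 mod 4, the ring of integers is ℤ[√-365] with discriminant 4·(-365) = -1460.
Since gcd(43, -1460) = 1 the prime 43 does not ramify.
Compute (-365/43) via Euler: 22^((43-1)/2) mod 43 = 42, so (-365/43) = -1.
(-365/43) = -1, so 43 is inert.

43 remains inert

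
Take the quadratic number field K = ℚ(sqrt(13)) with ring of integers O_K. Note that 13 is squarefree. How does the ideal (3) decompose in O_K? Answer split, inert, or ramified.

Since 13 ≡ 1 mod 4, the ring of integers is ℤ[(1+√13)/2] with discriminant 13.
disc(K) = 13 is not divisible by 3; 3 is unramified.
(13/3) = 1^1 mod 3 = 1, giving Legendre symbol 1.
d is a quadratic residue mod p, hence 3 splits in O_K.

p splits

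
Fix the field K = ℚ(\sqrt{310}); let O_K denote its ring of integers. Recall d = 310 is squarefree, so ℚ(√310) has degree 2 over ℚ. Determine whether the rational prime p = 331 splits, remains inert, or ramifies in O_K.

Since 310 ≢ 1 mod 4, the ring of integers is ℤ[√310] with discriminant 4·310 = 1240.
Since gcd(331, 1240) = 1 the prime 331 does not ramify.
Legendre symbol by Euler's criterion: (310/331) ≡ 310^165 ≡ 330 (mod 331), i.e. (310/331) = -1.
d is a non-residue mod p, hence 331 remains inert in O_K.

inert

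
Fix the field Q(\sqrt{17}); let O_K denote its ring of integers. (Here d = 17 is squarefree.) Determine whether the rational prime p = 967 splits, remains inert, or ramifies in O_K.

Since 17 ≡ 1 mod 4, the ring of integers is ℤ[(1+√17)/2] with discriminant 17.
967 ∤ 17, so 967 is unramified.
Euler's criterion: 17^483 mod 967 = 1. Thus (17|967) = 1.
(17/967) = 1, so 967 splits.

p splits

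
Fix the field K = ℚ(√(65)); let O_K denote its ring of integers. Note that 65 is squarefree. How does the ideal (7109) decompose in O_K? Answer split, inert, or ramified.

d = 65 ≡ 1 (mod 4), so O_K = ℤ[(1+√65)/2] and disc(K) = d = 65.
Since gcd(7109, 65) = 1 the prime 7109 does not ramify.
(65/7109) = 65^3554 mod 7109 = 7108, giving Legendre symbol -1.
(65/7109) = -1, so 7109 is inert.

inert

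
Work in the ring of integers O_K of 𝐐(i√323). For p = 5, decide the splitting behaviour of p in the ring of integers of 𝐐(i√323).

p is inert

d = -323 ≡ 1 (mod 4), so O_K = ℤ[(1+√-323)/2] and disc(K) = d = -323.
5 ∤ -323, so 5 is unramified.
Legendre symbol by Euler's criterion: (-323/5) ≡ (-323)^2 ≡ 4 (mod 5), i.e. (-323/5) = -1.
(-323/5) = -1, so 5 is inert.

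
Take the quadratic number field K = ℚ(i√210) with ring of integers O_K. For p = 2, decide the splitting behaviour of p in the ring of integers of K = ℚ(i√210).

p ramifies

d = -210 ≡ 2 (mod 4), so O_K = ℤ[√-210] and disc(K) = 4d = -840.
2 divides disc(K) = -840, so 2 ramifies.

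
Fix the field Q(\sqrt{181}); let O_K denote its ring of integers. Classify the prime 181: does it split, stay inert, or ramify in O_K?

p ramifies

181 mod 4 = 1, hence disc K = 181 and O_K = ℤ[(1+√181)/2].
181 divides disc(K) = 181, so 181 ramifies.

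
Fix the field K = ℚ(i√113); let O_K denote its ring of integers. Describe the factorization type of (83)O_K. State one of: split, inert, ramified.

p is inert

d = -113 ≡ 3 (mod 4), so O_K = ℤ[√-113] and disc(K) = 4d = -452.
Since gcd(83, -452) = 1 the prime 83 does not ramify.
Euler's criterion: (-113)^41 mod 83 = 82. Thus (-113|83) = -1.
Legendre symbol -1 ⇒ 83 is inert.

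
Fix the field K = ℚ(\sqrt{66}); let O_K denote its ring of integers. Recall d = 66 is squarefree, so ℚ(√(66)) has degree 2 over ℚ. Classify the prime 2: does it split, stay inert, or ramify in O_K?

Since 66 ≢ 1 mod 4, the ring of integers is ℤ[√66] with discriminant 4·66 = 264.
Ramification test: 2 | 264. The prime 2 ramifies in K.

2 is ramified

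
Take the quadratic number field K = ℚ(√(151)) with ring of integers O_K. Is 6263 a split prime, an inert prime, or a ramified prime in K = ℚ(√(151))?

6263 remains inert

d = 151 ≡ 3 (mod 4), so O_K = ℤ[√151] and disc(K) = 4d = 604.
disc(K) = 604 is not divisible by 6263; 6263 is unramified.
(151/6263) = 151^3131 mod 6263 = 6262, giving Legendre symbol -1.
d is a non-residue mod p, hence 6263 remains inert in O_K.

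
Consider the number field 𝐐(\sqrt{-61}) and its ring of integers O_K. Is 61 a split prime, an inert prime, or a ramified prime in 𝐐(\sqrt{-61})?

d = -61 ≡ 3 (mod 4), so O_K = ℤ[√-61] and disc(K) = 4d = -244.
61 divides disc(K) = -244, so 61 ramifies.

p ramifies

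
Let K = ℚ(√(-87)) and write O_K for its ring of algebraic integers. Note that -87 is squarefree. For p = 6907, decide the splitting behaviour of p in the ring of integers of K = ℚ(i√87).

Since -87 ≡ 1 mod 4, the ring of integers is ℤ[(1+√-87)/2] with discriminant -87.
disc(K) = -87 is not divisible by 6907; 6907 is unramified.
(-87/6907) = 6820^3453 mod 6907 = 1, giving Legendre symbol 1.
(-87/6907) = 1, so 6907 splits.

split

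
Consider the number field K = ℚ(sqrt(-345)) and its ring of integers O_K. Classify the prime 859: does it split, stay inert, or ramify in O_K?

inert

-345 mod 4 = 3, hence disc K = 4·(-345) = -1380 and O_K = ℤ[√-345].
Since gcd(859, -1380) = 1 the prime 859 does not ramify.
Legendre symbol by Euler's criterion: (-345/859) ≡ (-345)^429 ≡ 858 (mod 859), i.e. (-345/859) = -1.
(-345/859) = -1, so 859 is inert.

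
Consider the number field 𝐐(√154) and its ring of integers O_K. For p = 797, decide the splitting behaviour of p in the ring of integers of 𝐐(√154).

154 mod 4 = 2, hence disc K = 4·154 = 616 and O_K = ℤ[√154].
Since gcd(797, 616) = 1 the prime 797 does not ramify.
Euler's criterion: 154^398 mod 797 = 1. Thus (154|797) = 1.
d is a quadratic residue mod p, hence 797 splits in O_K.

797 splits in O_K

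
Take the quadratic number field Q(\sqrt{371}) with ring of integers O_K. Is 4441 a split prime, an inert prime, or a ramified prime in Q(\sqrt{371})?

4441 remains inert

Since 371 ≢ 1 mod 4, the ring of integers is ℤ[√371] with discriminant 4·371 = 1484.
Since gcd(4441, 1484) = 1 the prime 4441 does not ramify.
(371/4441) = 371^2220 mod 4441 = 4440, giving Legendre symbol -1.
d is a non-residue mod p, hence 4441 remains inert in O_K.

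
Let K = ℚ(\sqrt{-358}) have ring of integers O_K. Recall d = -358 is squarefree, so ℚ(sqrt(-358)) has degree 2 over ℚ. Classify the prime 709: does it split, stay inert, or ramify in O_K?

-358 mod 4 = 2, hence disc K = 4·(-358) = -1432 and O_K = ℤ[√-358].
709 ∤ -1432, so 709 is unramified.
Legendre symbol by Euler's criterion: (-358/709) ≡ (-358)^354 ≡ 708 (mod 709), i.e. (-358/709) = -1.
d is a non-residue mod p, hence 709 remains inert in O_K.

remains prime (inert)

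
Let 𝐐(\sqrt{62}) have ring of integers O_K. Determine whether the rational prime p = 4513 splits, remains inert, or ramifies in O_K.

d = 62 ≡ 2 (mod 4), so O_K = ℤ[√62] and disc(K) = 4d = 248.
disc(K) = 248 is not divisible by 4513; 4513 is unramified.
(62/4513) = 62^2256 mod 4513 = 1, giving Legendre symbol 1.
(62/4513) = 1, so 4513 splits.

split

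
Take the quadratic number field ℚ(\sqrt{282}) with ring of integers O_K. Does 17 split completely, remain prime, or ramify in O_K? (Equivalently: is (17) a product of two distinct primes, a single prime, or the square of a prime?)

Since 282 ≢ 1 mod 4, the ring of integers is ℤ[√282] with discriminant 4·282 = 1128.
17 ∤ 1128, so 17 is unramified.
Euler's criterion: 282^8 mod 17 = 16. Thus (282|17) = -1.
Legendre symbol -1 ⇒ 17 is inert.

remains prime (inert)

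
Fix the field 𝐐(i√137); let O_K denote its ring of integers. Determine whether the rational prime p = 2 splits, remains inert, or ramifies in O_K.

ramifies in O_K

Since -137 ≢ 1 mod 4, the ring of integers is ℤ[√-137] with discriminant 4·(-137) = -548.
2 divides disc(K) = -548, so 2 ramifies.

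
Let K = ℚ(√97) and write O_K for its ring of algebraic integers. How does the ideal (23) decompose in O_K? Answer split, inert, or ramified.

inert — (23) stays prime in O_K

d = 97 ≡ 1 (mod 4), so O_K = ℤ[(1+√97)/2] and disc(K) = d = 97.
disc(K) = 97 is not divisible by 23; 23 is unramified.
Legendre symbol by Euler's criterion: (97/23) ≡ 97^11 ≡ 22 (mod 23), i.e. (97/23) = -1.
d is a non-residue mod p, hence 23 remains inert in O_K.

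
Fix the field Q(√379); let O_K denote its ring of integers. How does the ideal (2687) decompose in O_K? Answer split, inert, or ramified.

inert

d = 379 ≡ 3 (mod 4), so O_K = ℤ[√379] and disc(K) = 4d = 1516.
2687 ∤ 1516, so 2687 is unramified.
(379/2687) = 379^1343 mod 2687 = 2686, giving Legendre symbol -1.
Legendre symbol -1 ⇒ 2687 is inert.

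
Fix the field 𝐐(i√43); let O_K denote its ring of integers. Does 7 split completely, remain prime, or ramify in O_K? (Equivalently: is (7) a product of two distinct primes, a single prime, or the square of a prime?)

d = -43 ≡ 1 (mod 4), so O_K = ℤ[(1+√-43)/2] and disc(K) = d = -43.
7 ∤ -43, so 7 is unramified.
(-43/7) = 6^3 mod 7 = 6, giving Legendre symbol -1.
(-43/7) = -1, so 7 is inert.

inert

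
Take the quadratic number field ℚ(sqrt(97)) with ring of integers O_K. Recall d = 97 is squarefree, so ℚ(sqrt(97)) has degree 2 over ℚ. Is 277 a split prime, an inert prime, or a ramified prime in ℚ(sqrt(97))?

277 remains inert

97 mod 4 = 1, hence disc K = 97 and O_K = ℤ[(1+√97)/2].
disc(K) = 97 is not divisible by 277; 277 is unramified.
Compute (97/277) via Euler: 97^((277-1)/2) mod 277 = 276, so (97/277) = -1.
d is a non-residue mod p, hence 277 remains inert in O_K.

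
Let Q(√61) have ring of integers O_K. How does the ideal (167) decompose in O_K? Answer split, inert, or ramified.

split — (167) = 𝔭₁𝔭₂ with 𝔭₁ ≠ 𝔭₂

61 mod 4 = 1, hence disc K = 61 and O_K = ℤ[(1+√61)/2].
disc(K) = 61 is not divisible by 167; 167 is unramified.
Compute (61/167) via Euler: 61^((167-1)/2) mod 167 = 1, so (61/167) = 1.
d is a quadratic residue mod p, hence 167 splits in O_K.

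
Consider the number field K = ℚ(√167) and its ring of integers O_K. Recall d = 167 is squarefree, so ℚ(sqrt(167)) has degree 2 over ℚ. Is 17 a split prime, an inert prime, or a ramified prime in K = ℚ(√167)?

Since 167 ≢ 1 mod 4, the ring of integers is ℤ[√167] with discriminant 4·167 = 668.
Since gcd(17, 668) = 1 the prime 17 does not ramify.
Euler's criterion: 167^8 mod 17 = 16. Thus (167|17) = -1.
d is a non-residue mod p, hence 17 remains inert in O_K.

p is inert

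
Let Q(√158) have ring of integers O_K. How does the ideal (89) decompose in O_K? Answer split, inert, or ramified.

158 mod 4 = 2, hence disc K = 4·158 = 632 and O_K = ℤ[√158].
disc(K) = 632 is not divisible by 89; 89 is unramified.
Legendre symbol by Euler's criterion: (158/89) ≡ 158^44 ≡ 1 (mod 89), i.e. (158/89) = 1.
Legendre symbol 1 ⇒ 89 is split.

splits completely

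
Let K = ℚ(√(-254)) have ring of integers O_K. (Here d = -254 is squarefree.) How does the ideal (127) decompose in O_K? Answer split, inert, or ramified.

-254 mod 4 = 2, hence disc K = 4·(-254) = -1016 and O_K = ℤ[√-254].
disc(K) = -1016 = 127·(-8), so p = 127 is ramified.

ramified — (127) = 𝔭²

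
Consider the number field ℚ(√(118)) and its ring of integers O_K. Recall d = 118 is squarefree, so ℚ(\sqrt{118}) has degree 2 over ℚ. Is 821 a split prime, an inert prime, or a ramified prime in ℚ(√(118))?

d = 118 ≡ 2 (mod 4), so O_K = ℤ[√118] and disc(K) = 4d = 472.
disc(K) = 472 is not divisible by 821; 821 is unramified.
(118/821) = 118^410 mod 821 = 1, giving Legendre symbol 1.
d is a quadratic residue mod p, hence 821 splits in O_K.

p splits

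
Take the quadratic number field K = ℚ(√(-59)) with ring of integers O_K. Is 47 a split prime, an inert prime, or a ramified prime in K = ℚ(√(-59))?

47 remains inert

d = -59 ≡ 1 (mod 4), so O_K = ℤ[(1+√-59)/2] and disc(K) = d = -59.
47 ∤ -59, so 47 is unramified.
(-59/47) = 35^23 mod 47 = 46, giving Legendre symbol -1.
Legendre symbol -1 ⇒ 47 is inert.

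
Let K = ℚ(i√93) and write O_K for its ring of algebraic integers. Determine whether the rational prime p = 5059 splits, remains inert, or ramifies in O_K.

Since -93 ≢ 1 mod 4, the ring of integers is ℤ[√-93] with discriminant 4·(-93) = -372.
5059 ∤ -372, so 5059 is unramified.
Compute (-93/5059) via Euler: 4966^((5059-1)/2) mod 5059 = 1, so (-93/5059) = 1.
Legendre symbol 1 ⇒ 5059 is split.

split — (5059) = 𝔭₁𝔭₂ with 𝔭₁ ≠ 𝔭₂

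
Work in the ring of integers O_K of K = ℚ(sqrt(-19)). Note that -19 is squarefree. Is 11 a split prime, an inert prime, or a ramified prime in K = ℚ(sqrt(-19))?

11 splits in O_K

Since -19 ≡ 1 mod 4, the ring of integers is ℤ[(1+√-19)/2] with discriminant -19.
Since gcd(11, -19) = 1 the prime 11 does not ramify.
Euler's criterion: (-19)^5 mod 11 = 1. Thus (-19|11) = 1.
(-19/11) = 1, so 11 splits.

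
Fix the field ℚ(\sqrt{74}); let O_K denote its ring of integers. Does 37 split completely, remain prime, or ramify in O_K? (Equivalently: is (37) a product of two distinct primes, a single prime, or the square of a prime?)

p ramifies

Since 74 ≢ 1 mod 4, the ring of integers is ℤ[√74] with discriminant 4·74 = 296.
Ramification test: 37 | 296. The prime 37 ramifies in K.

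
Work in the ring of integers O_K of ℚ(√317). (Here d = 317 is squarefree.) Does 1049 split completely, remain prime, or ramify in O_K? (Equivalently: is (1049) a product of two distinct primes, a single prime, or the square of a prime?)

1049 remains inert

d = 317 ≡ 1 (mod 4), so O_K = ℤ[(1+√317)/2] and disc(K) = d = 317.
Since gcd(1049, 317) = 1 the prime 1049 does not ramify.
Euler's criterion: 317^524 mod 1049 = 1048. Thus (317|1049) = -1.
Legendre symbol -1 ⇒ 1049 is inert.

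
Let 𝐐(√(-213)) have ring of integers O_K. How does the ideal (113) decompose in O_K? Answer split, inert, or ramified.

split — (113) = 𝔭₁𝔭₂ with 𝔭₁ ≠ 𝔭₂

-213 mod 4 = 3, hence disc K = 4·(-213) = -852 and O_K = ℤ[√-213].
113 ∤ -852, so 113 is unramified.
(-213/113) = 13^56 mod 113 = 1, giving Legendre symbol 1.
d is a quadratic residue mod p, hence 113 splits in O_K.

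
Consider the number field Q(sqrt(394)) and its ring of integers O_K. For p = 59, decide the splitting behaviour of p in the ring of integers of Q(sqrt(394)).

p is inert

d = 394 ≡ 2 (mod 4), so O_K = ℤ[√394] and disc(K) = 4d = 1576.
Since gcd(59, 1576) = 1 the prime 59 does not ramify.
Euler's criterion: 394^29 mod 59 = 58. Thus (394|59) = -1.
d is a non-residue mod p, hence 59 remains inert in O_K.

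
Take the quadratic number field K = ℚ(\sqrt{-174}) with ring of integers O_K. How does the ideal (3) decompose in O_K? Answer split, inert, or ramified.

p ramifies

Since -174 ≢ 1 mod 4, the ring of integers is ℤ[√-174] with discriminant 4·(-174) = -696.
disc(K) = -696 = 3·(-232), so p = 3 is ramified.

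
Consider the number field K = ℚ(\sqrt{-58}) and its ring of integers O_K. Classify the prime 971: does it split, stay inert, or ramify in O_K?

Since -58 ≢ 1 mod 4, the ring of integers is ℤ[√-58] with discriminant 4·(-58) = -232.
Since gcd(971, -232) = 1 the prime 971 does not ramify.
Legendre symbol by Euler's criterion: (-58/971) ≡ (-58)^485 ≡ 970 (mod 971), i.e. (-58/971) = -1.
Legendre symbol -1 ⇒ 971 is inert.

p is inert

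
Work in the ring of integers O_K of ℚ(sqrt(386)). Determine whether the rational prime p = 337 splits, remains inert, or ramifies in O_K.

Since 386 ≢ 1 mod 4, the ring of integers is ℤ[√386] with discriminant 4·386 = 1544.
Since gcd(337, 1544) = 1 the prime 337 does not ramify.
Compute (386/337) via Euler: 49^((337-1)/2) mod 337 = 1, so (386/337) = 1.
Legendre symbol 1 ⇒ 337 is split.

split — (337) = 𝔭₁𝔭₂ with 𝔭₁ ≠ 𝔭₂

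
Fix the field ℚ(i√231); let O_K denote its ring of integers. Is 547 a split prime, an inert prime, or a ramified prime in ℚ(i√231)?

547 remains inert

-231 mod 4 = 1, hence disc K = -231 and O_K = ℤ[(1+√-231)/2].
disc(K) = -231 is not divisible by 547; 547 is unramified.
(-231/547) = 316^273 mod 547 = 546, giving Legendre symbol -1.
d is a non-residue mod p, hence 547 remains inert in O_K.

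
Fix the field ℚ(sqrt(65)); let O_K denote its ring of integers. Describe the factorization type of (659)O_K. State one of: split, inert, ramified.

splits completely

Since 65 ≡ 1 mod 4, the ring of integers is ℤ[(1+√65)/2] with discriminant 65.
disc(K) = 65 is not divisible by 659; 659 is unramified.
Euler's criterion: 65^329 mod 659 = 1. Thus (65|659) = 1.
Legendre symbol 1 ⇒ 659 is split.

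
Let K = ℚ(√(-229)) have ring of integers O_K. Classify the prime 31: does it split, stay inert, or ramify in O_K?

-229 mod 4 = 3, hence disc K = 4·(-229) = -916 and O_K = ℤ[√-229].
Since gcd(31, -916) = 1 the prime 31 does not ramify.
Legendre symbol by Euler's criterion: (-229/31) ≡ (-229)^15 ≡ 1 (mod 31), i.e. (-229/31) = 1.
Legendre symbol 1 ⇒ 31 is split.

31 splits in O_K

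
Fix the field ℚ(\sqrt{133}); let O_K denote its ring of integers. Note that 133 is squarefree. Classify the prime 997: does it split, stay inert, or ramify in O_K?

Since 133 ≡ 1 mod 4, the ring of integers is ℤ[(1+√133)/2] with discriminant 133.
997 ∤ 133, so 997 is unramified.
(133/997) = 133^498 mod 997 = 996, giving Legendre symbol -1.
(133/997) = -1, so 997 is inert.

remains prime (inert)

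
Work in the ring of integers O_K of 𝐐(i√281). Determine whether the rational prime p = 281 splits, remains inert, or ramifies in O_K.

-281 mod 4 = 3, hence disc K = 4·(-281) = -1124 and O_K = ℤ[√-281].
disc(K) = -1124 = 281·(-4), so p = 281 is ramified.

281 is ramified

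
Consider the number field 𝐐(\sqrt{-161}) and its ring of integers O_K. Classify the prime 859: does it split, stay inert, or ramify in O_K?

859 splits in O_K

d = -161 ≡ 3 (mod 4), so O_K = ℤ[√-161] and disc(K) = 4d = -644.
859 ∤ -644, so 859 is unramified.
Compute (-161/859) via Euler: 698^((859-1)/2) mod 859 = 1, so (-161/859) = 1.
d is a quadratic residue mod p, hence 859 splits in O_K.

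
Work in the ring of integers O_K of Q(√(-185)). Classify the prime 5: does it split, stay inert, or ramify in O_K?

d = -185 ≡ 3 (mod 4), so O_K = ℤ[√-185] and disc(K) = 4d = -740.
Ramification test: 5 | -740. The prime 5 ramifies in K.

5 is ramified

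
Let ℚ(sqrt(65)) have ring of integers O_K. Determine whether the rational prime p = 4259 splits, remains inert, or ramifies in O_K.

inert — (4259) stays prime in O_K

d = 65 ≡ 1 (mod 4), so O_K = ℤ[(1+√65)/2] and disc(K) = d = 65.
disc(K) = 65 is not divisible by 4259; 4259 is unramified.
Euler's criterion: 65^2129 mod 4259 = 4258. Thus (65|4259) = -1.
Legendre symbol -1 ⇒ 4259 is inert.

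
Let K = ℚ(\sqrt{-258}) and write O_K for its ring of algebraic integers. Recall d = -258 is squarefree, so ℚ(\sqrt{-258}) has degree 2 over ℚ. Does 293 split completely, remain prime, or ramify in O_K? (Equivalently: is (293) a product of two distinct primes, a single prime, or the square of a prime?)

-258 mod 4 = 2, hence disc K = 4·(-258) = -1032 and O_K = ℤ[√-258].
293 ∤ -1032, so 293 is unramified.
Euler's criterion: (-258)^146 mod 293 = 1. Thus (-258|293) = 1.
Legendre symbol 1 ⇒ 293 is split.

p splits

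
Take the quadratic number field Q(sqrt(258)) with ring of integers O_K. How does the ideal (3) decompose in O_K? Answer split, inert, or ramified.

ramifies in O_K

Since 258 ≢ 1 mod 4, the ring of integers is ℤ[√258] with discriminant 4·258 = 1032.
Ramification test: 3 | 1032. The prime 3 ramifies in K.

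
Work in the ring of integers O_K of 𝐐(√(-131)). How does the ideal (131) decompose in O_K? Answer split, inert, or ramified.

d = -131 ≡ 1 (mod 4), so O_K = ℤ[(1+√-131)/2] and disc(K) = d = -131.
Ramification test: 131 | -131. The prime 131 ramifies in K.

p ramifies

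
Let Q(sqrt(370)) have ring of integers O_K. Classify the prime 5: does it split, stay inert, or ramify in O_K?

370 mod 4 = 2, hence disc K = 4·370 = 1480 and O_K = ℤ[√370].
5 divides disc(K) = 1480, so 5 ramifies.

5 is ramified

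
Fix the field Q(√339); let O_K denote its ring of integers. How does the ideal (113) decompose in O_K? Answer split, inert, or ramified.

ramifies in O_K

Since 339 ≢ 1 mod 4, the ring of integers is ℤ[√339] with discriminant 4·339 = 1356.
disc(K) = 1356 = 113·12, so p = 113 is ramified.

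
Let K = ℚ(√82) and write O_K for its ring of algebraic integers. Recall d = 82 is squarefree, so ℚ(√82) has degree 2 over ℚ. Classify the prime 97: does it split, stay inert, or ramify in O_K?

d = 82 ≡ 2 (mod 4), so O_K = ℤ[√82] and disc(K) = 4d = 328.
disc(K) = 328 is not divisible by 97; 97 is unramified.
Legendre symbol by Euler's criterion: (82/97) ≡ 82^48 ≡ 96 (mod 97), i.e. (82/97) = -1.
d is a non-residue mod p, hence 97 remains inert in O_K.

inert — (97) stays prime in O_K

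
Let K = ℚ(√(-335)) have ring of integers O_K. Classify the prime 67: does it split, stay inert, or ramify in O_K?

ramifies in O_K

d = -335 ≡ 1 (mod 4), so O_K = ℤ[(1+√-335)/2] and disc(K) = d = -335.
Ramification test: 67 | -335. The prime 67 ramifies in K.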